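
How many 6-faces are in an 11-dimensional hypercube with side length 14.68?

Number of 6-faces = C(11,6) · 2^(11-6) = 462 · 32 = 14784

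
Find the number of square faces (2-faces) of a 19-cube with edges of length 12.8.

f_2(19-cube) = (19 choose 2) · 2^17 = 22413312.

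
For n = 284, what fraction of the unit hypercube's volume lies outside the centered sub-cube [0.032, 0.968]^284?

The inner cube has side 1-2·0.032 = 0.936 and volume (0.936)^284 ≈ 6.956e-09, so the shell holds 0.999999993 of the volume.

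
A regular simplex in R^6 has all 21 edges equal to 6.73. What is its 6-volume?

For a regular n-simplex with edge a, V = (a^n / n!)·√((n+1)/2^n). With a=6.73, n=6: V ≈ 42.6793.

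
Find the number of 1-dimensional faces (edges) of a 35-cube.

The 35-cube has n·2^(n-1) = 35·2^34 = 35·17179869184 = 601295421440 edges.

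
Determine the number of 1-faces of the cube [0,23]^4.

f_1(4-cube) = (4 choose 1) · 2^3 = 32.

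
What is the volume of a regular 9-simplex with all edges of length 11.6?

V = (11.6^9 / 9!) · √((9+1) / 2^9) ≈ 1464.62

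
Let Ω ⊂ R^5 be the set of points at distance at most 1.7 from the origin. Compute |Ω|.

The n-ball volume is π^(n/2)·r^n/Γ(n/2+1). With n=5, r=1.7: V ≈ 74.7383.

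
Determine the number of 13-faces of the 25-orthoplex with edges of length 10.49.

f_13(25-orthoplex) = 2^14 · (25 choose 14) = 73030041600.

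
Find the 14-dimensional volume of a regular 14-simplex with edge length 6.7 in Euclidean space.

V = (6.7^14 / 14!) · √((14+1) / 2^14) ≈ 0.12749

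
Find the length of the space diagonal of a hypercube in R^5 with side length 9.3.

d = √(9.3² + 9.3² + ... + 9.3²) [5 terms] = √(5·9.3²) = 9.3√5 ≈ 20.7954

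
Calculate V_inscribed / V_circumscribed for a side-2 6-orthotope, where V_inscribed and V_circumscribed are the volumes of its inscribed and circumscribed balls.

V_in/V_out = n^(-n/2) = 6^(-6/2) ≈ 0.00462963.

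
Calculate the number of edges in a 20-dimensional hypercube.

The 20-cube has n·2^(n-1) = 20·2^19 = 20·524288 = 10485760 edges.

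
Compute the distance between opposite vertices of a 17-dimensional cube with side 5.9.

The space diagonal of an n-cube of side s is s√n. Here 5.9·√17 ≈ 24.3263.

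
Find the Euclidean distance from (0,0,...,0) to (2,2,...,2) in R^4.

||(2,2,...,2)|| = √(4)·2 = 4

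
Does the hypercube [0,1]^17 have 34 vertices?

False. The 17-cube has 2^17 = 131072 vertices.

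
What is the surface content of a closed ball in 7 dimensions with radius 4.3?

The surface area of an n-ball is 2π^(n/2) r^(n-1) / Γ(n/2). For n=7, r=4.3: 209069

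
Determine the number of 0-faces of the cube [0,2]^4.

Number of 0-faces = C(4,0) · 2^(4-0) = 1 · 16 = 16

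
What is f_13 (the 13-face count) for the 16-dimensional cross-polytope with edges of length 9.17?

f_13(16-orthoplex) = 2^14 · (16 choose 14) = 1966080.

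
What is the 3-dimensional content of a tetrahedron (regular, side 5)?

Volume = (√2/12) · 5³ = 14.7314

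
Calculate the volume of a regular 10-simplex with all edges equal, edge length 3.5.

V = (3.5^10 / 10!) · √((10+1) / 2^10) ≈ 0.00787887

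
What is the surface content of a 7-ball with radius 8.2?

The surface area of an n-ball is 2π^(n/2) r^(n-1) / Γ(n/2). For n=7, r=8.2: 1.00545e+07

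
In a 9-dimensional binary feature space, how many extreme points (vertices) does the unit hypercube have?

Each vertex is a binary string of length 9, so there are 2^9 = 512.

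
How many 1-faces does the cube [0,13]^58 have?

The 58-cube has n·2^(n-1) = 58·2^57 = 58·144115188075855872 = 8358680908399640576 edges.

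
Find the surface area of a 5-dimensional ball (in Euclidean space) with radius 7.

S = n·V_n(r)/r = 5·V_5(7)/7 (volume-to-surface relation), giving 19208·π^2/3 ≈ 63191.8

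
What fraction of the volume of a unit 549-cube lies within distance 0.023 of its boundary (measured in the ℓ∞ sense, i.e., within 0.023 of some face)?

1 - (1 - 2·0.023)^549 = 1 - 0.954^549 ≈ 1 - 5.916e-12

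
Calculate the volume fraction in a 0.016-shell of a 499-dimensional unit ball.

V(inner)/V(outer) = ((1-0.016)/1)^499 ≈ 0.0003196, so the shell fraction is 0.99968.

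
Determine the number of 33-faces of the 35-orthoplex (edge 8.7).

An n-cross-polytope has 2^(k+1)·C(n,k+1) k-faces. Here 2^34·C(35,34) = 17179869184·35 = 601295421440.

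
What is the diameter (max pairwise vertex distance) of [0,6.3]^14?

Diagonal = √14 · 6.3 ≈ 23.5724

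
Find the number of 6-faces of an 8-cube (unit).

Number of 6-faces = C(8,6) · 2^(8-6) = 28 · 4 = 112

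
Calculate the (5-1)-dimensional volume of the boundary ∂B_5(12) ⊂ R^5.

The surface area of an n-ball is 2π^(n/2) r^(n-1) / Γ(n/2). For n=5, r=12: 55296·π^2 ≈ 545750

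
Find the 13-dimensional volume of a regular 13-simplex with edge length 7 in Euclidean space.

V = (7^13 / 13!) · √((13+1) / 2^13) ≈ 0.643225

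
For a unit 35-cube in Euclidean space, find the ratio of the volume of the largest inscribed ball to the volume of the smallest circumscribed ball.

Volume scales as r^n, and r_in/r_out = 1/√35, giving (1/√35)^35 ≈ 9.52378e-28.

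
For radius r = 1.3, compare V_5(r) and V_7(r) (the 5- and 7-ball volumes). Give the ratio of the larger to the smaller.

V_5(1.3) ≈ 19.5441, V_7(1.3) ≈ 29.6472. The 7-ball is larger by a factor of 1.517.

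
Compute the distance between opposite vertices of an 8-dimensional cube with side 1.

The space diagonal of an n-cube of side s is s√n. Here 1·√8 ≈ 2.82843.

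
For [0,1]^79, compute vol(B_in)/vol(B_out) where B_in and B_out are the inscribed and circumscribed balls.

The radii are 1/2 and 1√79/2, so the volume ratio is (1/√79)^79 = 79^{-79/2} ≈ 1.10594e-75.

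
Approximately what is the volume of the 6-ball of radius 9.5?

Volume = π^{6/2}·(9.5)^6/Γ(4) = 47045881·π^3/384 ≈ 3.79874e+06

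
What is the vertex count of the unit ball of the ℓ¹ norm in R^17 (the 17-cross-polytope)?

The vertices are ±e_1, ..., ±e_17, so there are 2·17 = 34.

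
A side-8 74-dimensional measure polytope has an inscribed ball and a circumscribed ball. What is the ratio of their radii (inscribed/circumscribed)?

Ratio = (s/2)/(s√74/2) = 74^(-1/2) ≈ 0.116248.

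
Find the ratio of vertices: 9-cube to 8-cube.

The 9-cube has 2^9 = 512 vertices. The 8-cube has 2^8 = 256 vertices. Ratio: 512/256 = 2.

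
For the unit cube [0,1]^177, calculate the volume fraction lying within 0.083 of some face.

1 - (1 - 2·0.083)^177 = 1 - 0.834^177 ≈ 1 - 1.113e-14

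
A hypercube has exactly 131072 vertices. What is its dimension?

n = log_2(131072) = 17.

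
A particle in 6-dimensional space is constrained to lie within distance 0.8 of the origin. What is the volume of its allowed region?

V_6(0.8) = π^(6/2) · (0.8)^6 / Γ(6/2 + 1) ≈ 1.35468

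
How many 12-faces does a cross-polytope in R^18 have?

Each 12-face is the convex hull of 13 vertices, one chosen as ±e_i from each of 13 distinct axes: 2^13·C(18,13) = 70189056.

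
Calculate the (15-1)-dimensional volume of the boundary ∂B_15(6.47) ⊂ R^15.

The surface area of an n-ball is 2π^(n/2) r^(n-1) / Γ(n/2). For n=15, r=6.47: 1.28879e+12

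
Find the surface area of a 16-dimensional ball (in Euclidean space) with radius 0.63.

The surface area of an n-ball is 2π^(n/2) r^(n-1) / Γ(n/2). For n=16, r=0.63: 0.0036805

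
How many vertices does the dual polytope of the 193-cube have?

An n-cross-polytope has 2n vertices; here n = 193, giving 386.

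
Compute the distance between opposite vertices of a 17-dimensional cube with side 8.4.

Diagonal = √17 · 8.4 ≈ 34.6341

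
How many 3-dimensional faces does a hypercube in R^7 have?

f_3(7-cube) = (7 choose 3) · 2^4 = 560.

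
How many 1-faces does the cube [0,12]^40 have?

An n-cube has n·2^(n-1) edges. With n = 40: 40·549755813888 = 21990232555520.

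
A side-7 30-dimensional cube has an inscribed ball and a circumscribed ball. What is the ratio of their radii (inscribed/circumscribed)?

r_in = 7/2 (half the side); r_out = 7√30/2 (half the diagonal). Ratio = 1/√30 ≈ 0.182574.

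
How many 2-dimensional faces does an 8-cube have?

f_2(8-cube) = (8 choose 2) · 2^6 = 1792.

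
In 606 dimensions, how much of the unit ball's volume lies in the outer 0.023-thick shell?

Shell fraction = 1 - (1-0.023)^606 ≈ 0.9999992482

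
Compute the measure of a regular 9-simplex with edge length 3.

For a regular n-simplex with edge a, V = (a^n / n!)·√((n+1)/2^n). With a=3, n=9: V ≈ 0.00758042.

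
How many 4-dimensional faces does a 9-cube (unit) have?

An n-cube has C(n,k)·2^(n-k) k-faces. Here C(9,4)·2^5 = 126·32 = 4032.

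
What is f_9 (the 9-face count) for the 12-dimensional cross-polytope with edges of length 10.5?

f_9(12-orthoplex) = 2^10 · (12 choose 10) = 67584.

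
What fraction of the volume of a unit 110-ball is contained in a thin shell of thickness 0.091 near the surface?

1 - (1-0.091)^110 ≈ 0.999972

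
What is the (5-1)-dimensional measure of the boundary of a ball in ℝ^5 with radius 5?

S_5(5) = 2·π^(5/2)·(5)^4 / Γ(5/2) = 5000·π^2/3 ≈ 16449.3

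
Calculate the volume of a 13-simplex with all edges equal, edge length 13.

For a regular n-simplex with edge a, V = (a^n / n!)·√((n+1)/2^n). With a=13, n=13: V ≈ 2010.72.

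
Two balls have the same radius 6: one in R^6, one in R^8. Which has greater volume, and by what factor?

V_6(6) ≈ 241105, V_8(6) ≈ 6.81708e+06. The 8-ball is larger by a factor of 28.27.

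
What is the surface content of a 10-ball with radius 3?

The surface area of an n-ball is 2π^(n/2) r^(n-1) / Γ(n/2). For n=10, r=3: 6561·π^5/4 ≈ 501949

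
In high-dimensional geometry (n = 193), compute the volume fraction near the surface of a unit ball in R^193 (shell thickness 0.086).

1 - (1-0.086)^193 ≈ 0.999999971 ≈ 99.999997%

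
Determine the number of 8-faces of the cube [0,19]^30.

Choose 8 of 30 axes to span the face (C(30,8) = 5852925 ways), then fix each of the remaining 22 coordinates at one of its two extreme values (2^22 = 4194304 ways): 5852925·4194304 = 24548946739200.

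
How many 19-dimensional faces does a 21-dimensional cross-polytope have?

Number of 19-faces = 2^(19+1) · C(21,19+1) = 1048576 · 21 = 22020096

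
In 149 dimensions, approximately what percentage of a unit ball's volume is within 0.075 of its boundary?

1 - (1-0.075)^149 ≈ 0.999991 ≈ 99.999098%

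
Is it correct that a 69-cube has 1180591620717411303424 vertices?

False. The 69-cube has 2^69 = 590295810358705651712 vertices.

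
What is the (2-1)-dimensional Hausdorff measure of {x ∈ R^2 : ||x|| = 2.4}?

The surface area of an n-ball is 2π^(n/2) r^(n-1) / Γ(n/2). For n=2, r=2.4: 2πr = 2π·2.4 ≈ 15.0796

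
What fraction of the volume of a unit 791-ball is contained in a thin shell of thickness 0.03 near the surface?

V(inner)/V(outer) = ((1-0.03)/1)^791 ≈ 3.439e-11, so the shell fraction is 1 - 3.439e-11.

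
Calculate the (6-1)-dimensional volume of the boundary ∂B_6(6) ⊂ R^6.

|∂B_6(6)| = 7776·π^3 ≈ 241105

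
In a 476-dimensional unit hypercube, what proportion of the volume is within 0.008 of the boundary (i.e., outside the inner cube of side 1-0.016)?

Shell fraction = 1 - (1-0.016)^476 ≈ 0.999537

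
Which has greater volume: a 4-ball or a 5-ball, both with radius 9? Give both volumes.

V_4(9) ≈ 32377.2. V_5(9) ≈ 310821. The 5-ball is larger.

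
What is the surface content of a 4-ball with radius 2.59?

The surface area of an n-ball is 2π^(n/2) r^(n-1) / Γ(n/2). For n=4, r=2.59: 342.949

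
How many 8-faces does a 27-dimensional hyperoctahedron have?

Number of 8-faces = 2^(8+1) · C(27,8+1) = 512 · 4686825 = 2399654400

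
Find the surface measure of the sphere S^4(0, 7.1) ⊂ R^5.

S_5(7.1) = 2·π^(5/2)·(7.1)^4 / Γ(5/2) ≈ 66880.9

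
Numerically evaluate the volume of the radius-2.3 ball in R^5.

V_5(2.3) = π^(5/2) · (2.3)^5 / Γ(5/2 + 1) ≈ 338.796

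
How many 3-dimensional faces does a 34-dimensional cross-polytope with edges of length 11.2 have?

Each 3-face is the convex hull of 4 vertices, one chosen as ±e_i from each of 4 distinct axes: 2^4·C(34,4) = 742016.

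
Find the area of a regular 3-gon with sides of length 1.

Area = (√3/4) · 1² = 0.433013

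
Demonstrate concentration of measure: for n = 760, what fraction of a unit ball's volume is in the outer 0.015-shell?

1 - (1-0.015)^760 ≈ 0.99999 ≈ 99.998973%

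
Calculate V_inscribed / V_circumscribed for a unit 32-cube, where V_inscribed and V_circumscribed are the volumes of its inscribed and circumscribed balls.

V_in / V_out = (r_in/r_out)^32 = (1/√32)^32 = 32^(-32/2) ≈ 8.27181e-25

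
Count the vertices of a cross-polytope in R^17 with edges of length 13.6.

An n-cross-polytope has 2n vertices; here n = 17, giving 34.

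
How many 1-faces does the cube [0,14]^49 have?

The 49-cube has n·2^(n-1) = 49·2^48 = 49·281474976710656 = 13792273858822144 edges.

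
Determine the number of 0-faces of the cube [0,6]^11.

An n-cube has C(n,k)·2^(n-k) k-faces. Here C(11,0)·2^11 = 1·2048 = 2048.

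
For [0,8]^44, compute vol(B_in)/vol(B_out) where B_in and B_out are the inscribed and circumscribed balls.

Volume scales as r^n, and r_in/r_out = 1/√44, giving (1/√44)^44 ≈ 6.98299e-37.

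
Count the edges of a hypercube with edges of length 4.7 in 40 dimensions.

The 40-cube has n·2^(n-1) = 40·2^39 = 40·549755813888 = 21990232555520 edges.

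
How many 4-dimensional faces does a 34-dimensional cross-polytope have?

Each 4-face is the convex hull of 5 vertices, one chosen as ±e_i from each of 5 distinct axes: 2^5·C(34,5) = 8904192.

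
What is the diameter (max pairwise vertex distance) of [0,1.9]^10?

Diagonal = √10 · 1.9 ≈ 6.00833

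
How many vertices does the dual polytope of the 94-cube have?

The vertices are ±e_1, ..., ±e_94, so there are 2·94 = 188.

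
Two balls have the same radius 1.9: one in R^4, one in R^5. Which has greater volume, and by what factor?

V_4(1.9) ≈ 64.3108, V_5(1.9) ≈ 130.337. The 5-ball is larger by a factor of 2.027.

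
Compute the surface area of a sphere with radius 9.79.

S = n·V_n(r)/r = 3·V_3(9.79)/9.79 (volume-to-surface relation), giving 4πr² = 4π·(9.79)² ≈ 1204.41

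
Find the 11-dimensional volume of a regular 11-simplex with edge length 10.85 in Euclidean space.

V = (10.85^11 / 11!) · √((11+1) / 2^11) ≈ 470.432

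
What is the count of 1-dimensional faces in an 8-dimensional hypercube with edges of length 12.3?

An n-cube has C(n,k)·2^(n-k) k-faces. Here C(8,1)·2^7 = 8·128 = 1024.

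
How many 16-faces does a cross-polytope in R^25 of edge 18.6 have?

f_16(25-orthoplex) = 2^17 · (25 choose 17) = 141764198400.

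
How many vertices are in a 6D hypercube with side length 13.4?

Choose 0 of 6 axes to span the face (C(6,0) = 1 way), then fix each of the remaining 6 coordinates at one of its two extreme values (2^6 = 64 ways): 1·64 = 64.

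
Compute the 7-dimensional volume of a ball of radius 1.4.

The n-ball volume is π^(n/2)·r^n/Γ(n/2+1). With n=7, r=1.4: V ≈ 49.8054.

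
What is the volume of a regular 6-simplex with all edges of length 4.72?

V = (4.72^6 / 6!) · √((6+1) / 2^6) ≈ 5.079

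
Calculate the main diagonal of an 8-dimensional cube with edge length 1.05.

d = √(1.05² + 1.05² + ... + 1.05²) [8 terms] = √(8·1.05²) = 1.05√8 ≈ 2.96985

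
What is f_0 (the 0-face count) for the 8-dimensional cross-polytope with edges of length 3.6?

f_0(8-orthoplex) = 2^1 · (8 choose 1) = 16.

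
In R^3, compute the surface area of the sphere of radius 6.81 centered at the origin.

S = n·V_n(r)/r = 3·V_3(6.81)/6.81 (volume-to-surface relation), giving 4πr² = 4π·(6.81)² ≈ 582.779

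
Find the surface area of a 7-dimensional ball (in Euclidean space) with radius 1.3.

S_7(1.3) = 2·π^(7/2)·(1.3)^6 / Γ(7/2) ≈ 159.639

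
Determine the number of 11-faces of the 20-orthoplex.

f_11(20-orthoplex) = 2^12 · (20 choose 12) = 515973120.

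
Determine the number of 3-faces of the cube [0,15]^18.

Number of 3-faces = C(18,3) · 2^(18-3) = 816 · 32768 = 26738688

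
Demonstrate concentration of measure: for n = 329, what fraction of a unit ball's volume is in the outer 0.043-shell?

1 - (1-0.043)^329 ≈ 0.9999994752 ≈ 99.999948%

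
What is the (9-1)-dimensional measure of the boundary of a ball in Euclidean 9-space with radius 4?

The surface area of an n-ball is 2π^(n/2) r^(n-1) / Γ(n/2). For n=9, r=4: 2097152·π^4/105 ≈ 1.94554e+06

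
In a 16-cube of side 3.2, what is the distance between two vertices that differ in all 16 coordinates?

||(3.2,3.2,...,3.2)|| = √(16)·3.2 = 12.8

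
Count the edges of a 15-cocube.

Each 1-face is the convex hull of 2 vertices, one chosen as ±e_i from each of 2 distinct axes: 2^2·C(15,2) = 420.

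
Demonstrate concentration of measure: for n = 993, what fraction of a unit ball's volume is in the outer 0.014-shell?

1 - (1-0.014)^993 ≈ 0.9999991687 ≈ 99.999917%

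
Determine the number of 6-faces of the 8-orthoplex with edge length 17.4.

Each 6-face is the convex hull of 7 vertices, one chosen as ±e_i from each of 7 distinct axes: 2^7·C(8,7) = 1024.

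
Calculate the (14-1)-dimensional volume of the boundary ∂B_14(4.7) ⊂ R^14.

The surface area of an n-ball is 2π^(n/2) r^(n-1) / Γ(n/2). For n=14, r=4.7: 4.58162e+09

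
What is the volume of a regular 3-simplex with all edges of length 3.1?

Volume = (√2/12) · 3.1³ = 3.5109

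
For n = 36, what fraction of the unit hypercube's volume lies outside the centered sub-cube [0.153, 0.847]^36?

Shell fraction = 1 - (1-0.306)^36 ≈ 0.9999980549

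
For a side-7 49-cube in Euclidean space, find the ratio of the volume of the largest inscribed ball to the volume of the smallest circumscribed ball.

V_in / V_out = (r_in/r_out)^49 = (1/√49)^49 = 49^(-49/2) ≈ 3.89221e-42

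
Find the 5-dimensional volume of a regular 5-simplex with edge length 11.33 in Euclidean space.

V_5 = √(6) · 11.33^5 / (5! · 2^(5/2)) ≈ 673.704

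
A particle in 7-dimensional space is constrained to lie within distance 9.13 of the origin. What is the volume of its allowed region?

The n-ball volume is π^(n/2)·r^n/Γ(n/2+1). With n=7, r=9.13: V ≈ 2.49848e+07.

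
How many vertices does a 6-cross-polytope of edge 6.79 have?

Number of 0-faces = 2^(0+1) · C(6,0+1) = 2 · 6 = 12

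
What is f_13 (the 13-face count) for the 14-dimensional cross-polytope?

f_13(14-orthoplex) = 2^14 · (14 choose 14) = 16384.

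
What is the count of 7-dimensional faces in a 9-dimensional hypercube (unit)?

An n-cube has C(n,k)·2^(n-k) k-faces. Here C(9,7)·2^2 = 36·4 = 144.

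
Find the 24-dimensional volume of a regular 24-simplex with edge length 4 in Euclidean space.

V_24 = √(25) · 4^24 / (24! · 2^(24/2)) ≈ 5.53789e-13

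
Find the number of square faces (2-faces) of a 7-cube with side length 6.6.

Choose 2 of 7 axes to span the face (C(7,2) = 21 ways), then fix each of the remaining 5 coordinates at one of its two extreme values (2^5 = 32 ways): 21·32 = 672.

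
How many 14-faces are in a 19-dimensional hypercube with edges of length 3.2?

An n-cube has C(n,k)·2^(n-k) k-faces. Here C(19,14)·2^5 = 11628·32 = 372096.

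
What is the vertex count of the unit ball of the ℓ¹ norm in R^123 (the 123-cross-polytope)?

An n-cross-polytope has 2n vertices; here n = 123, giving 246.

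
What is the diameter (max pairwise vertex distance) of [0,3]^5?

Diagonal = √5 · 3 ≈ 6.7082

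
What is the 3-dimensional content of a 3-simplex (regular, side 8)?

Volume = (√2/12) · 8³ = 60.3398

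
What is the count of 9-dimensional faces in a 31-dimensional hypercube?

An n-cube has C(n,k)·2^(n-k) k-faces. Here C(31,9)·2^22 = 20160075·4194304 = 84557483212800.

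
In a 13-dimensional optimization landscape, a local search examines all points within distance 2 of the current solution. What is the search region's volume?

V = 1048576·π^6/135135 ≈ 7459.87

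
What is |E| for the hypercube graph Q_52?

An n-cube has n·2^(n-1) edges. With n = 52: 52·2251799813685248 = 117093590311632896.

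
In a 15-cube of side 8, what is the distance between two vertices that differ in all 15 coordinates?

Diagonal = √15 · 8 ≈ 30.9839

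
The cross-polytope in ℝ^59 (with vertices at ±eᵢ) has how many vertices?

An n-cross-polytope has 2n vertices; here n = 59, giving 118.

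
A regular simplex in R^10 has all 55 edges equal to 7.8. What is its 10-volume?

V = (7.8^10 / 10!) · √((10+1) / 2^10) ≈ 23.8084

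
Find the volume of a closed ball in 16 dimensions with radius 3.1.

The n-ball volume is π^(n/2)·r^n/Γ(n/2+1). With n=16, r=3.1: V ≈ 1.71185e+07.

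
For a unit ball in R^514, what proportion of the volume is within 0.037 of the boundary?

Shell fraction = 1 - (1-0.037)^514 ≈ 0.9999999962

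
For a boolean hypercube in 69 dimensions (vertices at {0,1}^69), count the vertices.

Each vertex is a binary string of length 69, so there are 2^69 = 590295810358705651712.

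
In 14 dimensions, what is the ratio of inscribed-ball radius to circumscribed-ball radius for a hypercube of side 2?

Ratio = (s/2)/(s√14/2) = 14^(-1/2) ≈ 0.267261.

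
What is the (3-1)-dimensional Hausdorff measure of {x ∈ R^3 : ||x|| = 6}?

S = n·V_n(r)/r = 3·V_3(6)/6 (volume-to-surface relation), giving 4πr² = 4π·(6)² ≈ 452.389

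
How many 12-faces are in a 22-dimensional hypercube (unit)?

Choose 12 of 22 axes to span the face (C(22,12) = 646646 ways), then fix each of the remaining 10 coordinates at one of its two extreme values (2^10 = 1024 ways): 646646·1024 = 662165504.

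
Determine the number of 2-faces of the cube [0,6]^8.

An n-cube has C(n,k)·2^(n-k) k-faces. Here C(8,2)·2^6 = 28·64 = 1792.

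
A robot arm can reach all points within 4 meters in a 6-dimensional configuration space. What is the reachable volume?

The n-ball volume is π^(n/2)·r^n/Γ(n/2+1). With n=6, r=4: V = 2048·π^3/3 ≈ 21167.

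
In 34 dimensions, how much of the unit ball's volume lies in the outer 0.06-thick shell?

Shell fraction = 1 - (1-0.06)^34 ≈ 0.878004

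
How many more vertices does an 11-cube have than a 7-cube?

The 11-cube has 2^11 = 2048 vertices. The 7-cube has 2^7 = 128 vertices. Difference: 2048 - 128 = 1920.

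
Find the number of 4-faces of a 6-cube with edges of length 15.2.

Number of 4-faces = C(6,4) · 2^(6-4) = 15 · 4 = 60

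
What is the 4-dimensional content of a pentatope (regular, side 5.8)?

Volume = 5.8^4 · √(5/2^4) / 4! ≈ 26.3588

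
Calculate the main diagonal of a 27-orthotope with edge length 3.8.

The space diagonal of an n-cube of side s is s√n. Here 3.8·√27 ≈ 19.7454.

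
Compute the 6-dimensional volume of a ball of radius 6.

V_6(6) = π^(6/2) · (6)^6 / Γ(6/2 + 1) = 7776·π^3 ≈ 241105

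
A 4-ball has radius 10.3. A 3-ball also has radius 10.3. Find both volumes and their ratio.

V_4(10.3) ≈ 55541.6. V_3(10.3) ≈ 4577.2. Ratio V_4/V_3 ≈ 12.13.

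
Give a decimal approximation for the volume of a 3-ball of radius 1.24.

Volume = π^{3/2}·(1.24)^3/Γ(5/2) ≈ 7.98645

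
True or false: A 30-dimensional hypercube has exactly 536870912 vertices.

False. The 30-cube has 2^30 = 1073741824 vertices.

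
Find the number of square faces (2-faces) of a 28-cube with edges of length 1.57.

f_2(28-cube) = (28 choose 2) · 2^26 = 25367150592.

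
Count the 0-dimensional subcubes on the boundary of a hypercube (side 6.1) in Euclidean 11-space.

Number of 0-faces = C(11,0) · 2^(11-0) = 1 · 2048 = 2048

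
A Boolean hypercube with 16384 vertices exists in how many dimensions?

Since 2^n = 16384, we have n = 14.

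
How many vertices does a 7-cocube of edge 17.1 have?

f_0(7-orthoplex) = 2^1 · (7 choose 1) = 14.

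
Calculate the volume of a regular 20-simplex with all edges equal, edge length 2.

Volume = 2^20 · √(21/2^20) / 20! ≈ 1.92879e-15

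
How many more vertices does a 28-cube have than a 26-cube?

The 28-cube has 2^28 = 268435456 vertices. The 26-cube has 2^26 = 67108864 vertices. Difference: 268435456 - 67108864 = 201326592.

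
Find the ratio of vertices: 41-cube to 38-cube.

The 41-cube has 2^41 = 2199023255552 vertices. The 38-cube has 2^38 = 274877906944 vertices. Ratio: 2199023255552/274877906944 = 8.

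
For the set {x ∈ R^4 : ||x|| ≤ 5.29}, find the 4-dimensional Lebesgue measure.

V_4(5.29) = π^(4/2) · (5.29)^4 / Γ(4/2 + 1) ≈ 3864.49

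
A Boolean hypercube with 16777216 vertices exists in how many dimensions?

Since 2^n = 16777216, we have n = 24.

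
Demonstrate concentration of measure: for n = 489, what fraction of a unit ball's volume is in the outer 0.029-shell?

1 - (1-0.029)^489 ≈ 0.9999994374 ≈ 99.999944%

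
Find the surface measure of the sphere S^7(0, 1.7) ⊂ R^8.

|∂B_8(1.7)| ≈ 1332.36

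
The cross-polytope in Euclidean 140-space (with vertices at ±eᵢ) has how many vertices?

The 140-dimensional cross-polytope has 2n = 2·140 = 280 vertices.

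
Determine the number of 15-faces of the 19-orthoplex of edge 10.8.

Each 15-face is the convex hull of 16 vertices, one chosen as ±e_i from each of 16 distinct axes: 2^16·C(19,16) = 63504384.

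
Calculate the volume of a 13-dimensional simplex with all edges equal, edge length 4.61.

V = (4.61^13 / 13!) · √((13+1) / 2^13) ≈ 0.00281969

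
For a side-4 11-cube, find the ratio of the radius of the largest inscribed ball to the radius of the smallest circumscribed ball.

Ratio = (s/2)/(s√11/2) = 11^(-1/2) ≈ 0.301511.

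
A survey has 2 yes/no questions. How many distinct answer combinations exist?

The 2-cube has 2^2 = 4 vertices.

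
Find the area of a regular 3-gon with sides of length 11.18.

Area = (√3/4) · 11.18² = 54.1233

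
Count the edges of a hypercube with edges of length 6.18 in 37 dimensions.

An n-cube has n·2^(n-1) edges. With n = 37: 37·68719476736 = 2542620639232.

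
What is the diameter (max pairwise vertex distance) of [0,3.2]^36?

Diagonal = √36 · 3.2 = 19.2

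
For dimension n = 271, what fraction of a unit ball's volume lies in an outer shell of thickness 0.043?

1 - (1-0.043)^271 ≈ 0.999993 ≈ 99.999328%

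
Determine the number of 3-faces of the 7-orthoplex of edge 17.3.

f_3(7-orthoplex) = 2^4 · (7 choose 4) = 560.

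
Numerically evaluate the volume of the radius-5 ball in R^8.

Volume = π^{8/2}·(5)^8/Γ(5) = 390625·π^4/24 ≈ 1.58543e+06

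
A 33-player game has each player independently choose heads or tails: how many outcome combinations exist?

Number of vertices = 2^33 = 8589934592.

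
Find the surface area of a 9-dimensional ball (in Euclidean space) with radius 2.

|∂B_9(2)| = 8192·π^4/105 ≈ 7599.76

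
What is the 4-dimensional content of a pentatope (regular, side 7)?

Volume = 7^4 · √(5/2^4) / 4! ≈ 55.925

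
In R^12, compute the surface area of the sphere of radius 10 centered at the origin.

The surface area of an n-ball is 2π^(n/2) r^(n-1) / Γ(n/2). For n=12, r=10: 5000000000·π^6/3 ≈ 1.60232e+12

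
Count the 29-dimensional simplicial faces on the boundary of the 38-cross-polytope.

f_29(38-orthoplex) = 2^30 · (38 choose 30) = 52509724700049408.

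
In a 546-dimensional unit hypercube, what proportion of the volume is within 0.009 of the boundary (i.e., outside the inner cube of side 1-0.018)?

1 - (1 - 2·0.009)^546 = 1 - 0.982^546 ≈ 0.999951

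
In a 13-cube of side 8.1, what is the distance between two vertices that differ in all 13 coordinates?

||(8.1,8.1,...,8.1)|| = √(13)·8.1 ≈ 29.205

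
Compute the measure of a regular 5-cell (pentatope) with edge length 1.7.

For a regular n-simplex with edge a, V = (a^n / n!)·√((n+1)/2^n). With a=1.7, n=4: V ≈ 0.19454.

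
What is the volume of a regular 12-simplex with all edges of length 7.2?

V = (7.2^12 / 12!) · √((12+1) / 2^12) ≈ 2.28268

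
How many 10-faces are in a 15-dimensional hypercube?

Number of 10-faces = C(15,10) · 2^(15-10) = 3003 · 32 = 96096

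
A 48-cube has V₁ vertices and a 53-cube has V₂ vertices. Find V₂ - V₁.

V₁ = 2^48 = 281474976710656. V₂ = 2^53 = 9007199254740992. V₂ - V₁ = 8725724278030336.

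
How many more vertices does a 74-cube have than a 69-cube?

The 74-cube has 2^74 = 18889465931478580854784 vertices. The 69-cube has 2^69 = 590295810358705651712 vertices. Difference: 18889465931478580854784 - 590295810358705651712 = 18299170121119875203072.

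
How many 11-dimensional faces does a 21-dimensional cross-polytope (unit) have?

Each 11-face is the convex hull of 12 vertices, one chosen as ±e_i from each of 12 distinct axes: 2^12·C(21,12) = 1203937280.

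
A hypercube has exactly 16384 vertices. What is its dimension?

Since 2^n = 16384, we have n = 14.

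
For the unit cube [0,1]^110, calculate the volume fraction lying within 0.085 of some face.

The inner cube has side 1-2·0.085 = 0.83 and volume (0.83)^110 ≈ 1.255e-09, so the shell holds 0.9999999987 of the volume.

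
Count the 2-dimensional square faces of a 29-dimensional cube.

Number of 2-faces = C(29,2) · 2^(29-2) = 406 · 134217728 = 54492397568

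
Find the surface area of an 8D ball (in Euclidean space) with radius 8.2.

S = n·V_n(r)/r = 8·V_8(8.2)/8.2 (volume-to-surface relation), giving 8.09422e+07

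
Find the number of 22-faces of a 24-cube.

Choose 22 of 24 axes to span the face (C(24,22) = 276 ways), then fix each of the remaining 2 coordinates at one of its two extreme values (2^2 = 4 ways): 276·4 = 1104.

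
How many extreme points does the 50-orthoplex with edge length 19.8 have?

An n-cross-polytope has 2n vertices; here n = 50, giving 100.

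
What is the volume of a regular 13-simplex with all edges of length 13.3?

For a regular n-simplex with edge a, V = (a^n / n!)·√((n+1)/2^n). With a=13.3, n=13: V ≈ 2704.96.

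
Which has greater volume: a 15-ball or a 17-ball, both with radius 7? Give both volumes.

V_15(7) ≈ 1.81093e+12. V_17(7) ≈ 3.27965e+13. The 17-ball is larger.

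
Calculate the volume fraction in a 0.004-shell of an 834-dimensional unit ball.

V(inner)/V(outer) = ((1-0.004)/1)^834 ≈ 0.03534, so the shell fraction is 0.964658.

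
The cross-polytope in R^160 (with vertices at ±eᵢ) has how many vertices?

The vertices are ±e_1, ..., ±e_160, so there are 2·160 = 320.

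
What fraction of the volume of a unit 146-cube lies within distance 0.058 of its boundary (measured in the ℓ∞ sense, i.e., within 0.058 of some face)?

The inner cube has side 1-2·0.058 = 0.884 and volume (0.884)^146 ≈ 1.521e-08, so the shell holds 0.9999999848 of the volume.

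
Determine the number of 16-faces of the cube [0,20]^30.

f_16(30-cube) = (30 choose 16) · 2^14 = 2382605107200.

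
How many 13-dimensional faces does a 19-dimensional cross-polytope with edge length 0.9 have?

f_13(19-orthoplex) = 2^14 · (19 choose 14) = 190513152.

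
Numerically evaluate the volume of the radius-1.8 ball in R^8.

The n-ball volume is π^(n/2)·r^n/Γ(n/2+1). With n=8, r=1.8: V ≈ 447.268.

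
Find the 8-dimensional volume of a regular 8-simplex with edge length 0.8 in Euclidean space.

V = (0.8^8 / 8!) · √((8+1) / 2^8) ≈ 7.8019e-07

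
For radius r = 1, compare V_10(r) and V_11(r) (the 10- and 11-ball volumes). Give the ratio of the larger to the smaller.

V_10(1) ≈ 2.55016, V_11(1) ≈ 1.8841. The 10-ball is larger by a factor of 1.354.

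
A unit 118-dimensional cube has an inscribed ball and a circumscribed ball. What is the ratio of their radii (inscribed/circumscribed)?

r_in / r_out = (1/2) / (1√118/2) = 1/√118 ≈ 0.0920575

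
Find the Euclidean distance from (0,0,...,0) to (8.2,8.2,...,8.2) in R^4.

||(8.2,8.2,...,8.2)|| = √(4)·8.2 = 16.4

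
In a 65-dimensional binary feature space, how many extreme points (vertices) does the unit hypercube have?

Number of vertices = 2^65 = 36893488147419103232.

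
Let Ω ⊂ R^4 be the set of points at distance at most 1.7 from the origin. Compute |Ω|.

V_4(1.7) = π^(4/2) · (1.7)^4 / Γ(4/2 + 1) ≈ 41.216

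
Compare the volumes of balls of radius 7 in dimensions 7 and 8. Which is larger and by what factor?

V_7(7) ≈ 3.89105e+06, V_8(7) ≈ 2.33977e+07. The 8-ball is larger by a factor of 6.013.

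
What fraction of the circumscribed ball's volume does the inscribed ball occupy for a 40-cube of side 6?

V_in / V_out = (r_in/r_out)^40 = (1/√40)^40 = 40^(-40/2) ≈ 9.09495e-33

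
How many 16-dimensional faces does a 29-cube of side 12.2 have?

f_16(29-cube) = (29 choose 16) · 2^13 = 555941191680.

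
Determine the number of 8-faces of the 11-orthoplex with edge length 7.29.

Each 8-face is the convex hull of 9 vertices, one chosen as ±e_i from each of 9 distinct axes: 2^9·C(11,9) = 28160.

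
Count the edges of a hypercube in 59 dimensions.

The 59-cube has n·2^(n-1) = 59·2^58 = 59·288230376151711744 = 17005592192950992896 edges.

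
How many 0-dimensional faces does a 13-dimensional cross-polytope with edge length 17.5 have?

Number of 0-faces = 2^(0+1) · C(13,0+1) = 2 · 13 = 26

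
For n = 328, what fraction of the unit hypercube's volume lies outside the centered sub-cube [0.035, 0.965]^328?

The inner cube has side 1-2·0.035 = 0.93 and volume (0.93)^328 ≈ 4.596e-11, so the shell holds 1 - 4.596e-11 of the volume.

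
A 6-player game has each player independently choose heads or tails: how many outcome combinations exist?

An n-cube has 2^n vertices; for n = 6 that is 2^6 = 64.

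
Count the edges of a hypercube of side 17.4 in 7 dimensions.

The 7-cube has n·2^(n-1) = 7·2^6 = 7·64 = 448 edges.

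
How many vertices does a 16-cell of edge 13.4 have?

Number of 0-faces = 2^(0+1) · C(4,0+1) = 2 · 4 = 8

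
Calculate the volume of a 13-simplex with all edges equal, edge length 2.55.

V_13 = √(14) · 2.55^13 / (13! · 2^(13/2)) ≈ 1.27971e-06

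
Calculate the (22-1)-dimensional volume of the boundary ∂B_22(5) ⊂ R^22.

S_22(5) = 2·π^(22/2)·(5)^21 / Γ(22/2) = 19073486328125·π^11/72576 ≈ 7.73189e+13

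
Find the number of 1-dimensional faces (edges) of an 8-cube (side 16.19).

The 8-cube has n·2^(n-1) = 8·2^7 = 8·128 = 1024 edges.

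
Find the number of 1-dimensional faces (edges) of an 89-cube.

An n-cube has n·2^(n-1) edges. With n = 89: 89·309485009821345068724781056 = 27544165874099711116505513984.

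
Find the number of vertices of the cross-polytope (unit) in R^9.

Each 0-face is the convex hull of 1 vertex, one chosen as ±e_i from each of 1 distinct axis: 2^1·C(9,1) = 18.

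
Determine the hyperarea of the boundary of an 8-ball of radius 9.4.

|∂B_8(9.4)| ≈ 2.10559e+08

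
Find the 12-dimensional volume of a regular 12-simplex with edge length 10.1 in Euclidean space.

V = (10.1^12 / 12!) · √((12+1) / 2^12) ≈ 132.529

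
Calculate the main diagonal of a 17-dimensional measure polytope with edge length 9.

d = √(9² + 9² + ... + 9²) [17 terms] = √(17·9²) = 9√17 ≈ 37.108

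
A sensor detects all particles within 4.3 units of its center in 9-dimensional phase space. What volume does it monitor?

Volume = π^{9/2}·(4.3)^9/Γ(11/2) ≈ 1.65781e+06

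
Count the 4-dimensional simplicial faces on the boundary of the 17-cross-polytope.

An n-cross-polytope has 2^(k+1)·C(n,k+1) k-faces. Here 2^5·C(17,5) = 32·6188 = 198016.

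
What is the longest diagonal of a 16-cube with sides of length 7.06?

Diagonal = √16 · 7.06 = 28.24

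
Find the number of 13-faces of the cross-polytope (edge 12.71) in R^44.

Number of 13-faces = 2^(13+1) · C(44,13+1) = 16384 · 114955808528 = 1883435966922752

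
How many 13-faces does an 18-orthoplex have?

Number of 13-faces = 2^(13+1) · C(18,13+1) = 16384 · 3060 = 50135040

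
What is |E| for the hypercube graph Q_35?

Each of the 2^35 = 34359738368 vertices has degree 35; total edges = 35·2^35/2 = 601295421440.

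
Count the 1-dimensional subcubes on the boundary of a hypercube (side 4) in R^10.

An n-cube has C(n,k)·2^(n-k) k-faces. Here C(10,1)·2^9 = 10·512 = 5120.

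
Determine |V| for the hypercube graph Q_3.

The 3-cube has 2^3 = 8 vertices.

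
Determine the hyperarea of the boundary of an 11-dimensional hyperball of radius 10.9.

|∂B_11(10.9)| ≈ 4.90639e+11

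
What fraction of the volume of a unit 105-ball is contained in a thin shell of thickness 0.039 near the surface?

1 - (1-0.039)^105 ≈ 0.984655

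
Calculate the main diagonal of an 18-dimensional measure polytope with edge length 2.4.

d = √(2.4² + 2.4² + ... + 2.4²) [18 terms] = √(18·2.4²) = 2.4√18 ≈ 10.1823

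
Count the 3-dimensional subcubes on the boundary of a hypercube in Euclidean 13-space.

f_3(13-cube) = (13 choose 3) · 2^10 = 292864.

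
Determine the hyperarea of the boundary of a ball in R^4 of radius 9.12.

The surface area of an n-ball is 2π^(n/2) r^(n-1) / Γ(n/2). For n=4, r=9.12: 14973.2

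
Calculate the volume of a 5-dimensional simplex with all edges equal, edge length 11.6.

V = (11.6^5 / 5!) · √((5+1) / 2^5) ≈ 757.896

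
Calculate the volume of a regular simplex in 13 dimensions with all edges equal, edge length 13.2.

V = (13.2^13 / 13!) · √((13+1) / 2^13) ≈ 2452.17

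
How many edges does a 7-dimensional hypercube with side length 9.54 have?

Each of the 2^7 = 128 vertices has degree 7; total edges = 7·2^7/2 = 448.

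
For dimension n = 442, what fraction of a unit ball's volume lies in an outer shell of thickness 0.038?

1 - (1-0.038)^442 ≈ 0.9999999634 ≈ 99.999996%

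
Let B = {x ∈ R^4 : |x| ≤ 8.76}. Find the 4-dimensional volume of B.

V_4(8.76) = π^(4/2) · (8.76)^4 / Γ(4/2 + 1) ≈ 29059.4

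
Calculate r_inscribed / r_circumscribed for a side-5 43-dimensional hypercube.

r_in = 5/2 (half the side); r_out = 5√43/2 (half the diagonal). Ratio = 1/√43 ≈ 0.152499.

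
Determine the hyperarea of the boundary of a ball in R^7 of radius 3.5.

S_7(3.5) = 2·π^(7/2)·(3.5)^6 / Γ(7/2) = 117649·π^3/60 ≈ 60797.6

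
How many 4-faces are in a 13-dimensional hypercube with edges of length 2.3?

Choose 4 of 13 axes to span the face (C(13,4) = 715 ways), then fix each of the remaining 9 coordinates at one of its two extreme values (2^9 = 512 ways): 715·512 = 366080.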